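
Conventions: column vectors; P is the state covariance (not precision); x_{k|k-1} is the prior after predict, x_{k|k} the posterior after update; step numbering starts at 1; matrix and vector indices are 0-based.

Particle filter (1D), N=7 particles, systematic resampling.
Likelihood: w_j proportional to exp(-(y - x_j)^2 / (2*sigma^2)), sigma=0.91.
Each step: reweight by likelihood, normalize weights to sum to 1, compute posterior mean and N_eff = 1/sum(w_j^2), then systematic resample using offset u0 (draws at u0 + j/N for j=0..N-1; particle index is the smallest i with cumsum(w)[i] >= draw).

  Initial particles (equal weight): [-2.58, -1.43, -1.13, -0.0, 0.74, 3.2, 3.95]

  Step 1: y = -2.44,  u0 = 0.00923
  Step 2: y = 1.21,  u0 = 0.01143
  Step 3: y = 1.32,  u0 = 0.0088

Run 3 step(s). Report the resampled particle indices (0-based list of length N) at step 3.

step 1: w=[0.5166, 0.2824, 0.1855, 0.0144, 0.0012, 0.0000, 0.0000]  mean=-1.9454  Neff=2.6230  idx=[0, 0, 0, 0, 1, 1, 2]
step 2: w=[0.0026, 0.0026, 0.0026, 0.0026, 0.2217, 0.2217, 0.5464]  mean=-1.2778  Neff=2.5196  idx=[4, 4, 5, 5, 6, 6, 6]
step 3: w=[0.0855, 0.0855, 0.0855, 0.0855, 0.2193, 0.2193, 0.2193]  mean=-1.2326  Neff=5.7619  idx=[0, 1, 3, 4, 5, 5, 6]

resampled_idx = [0, 1, 3, 4, 5, 5, 6]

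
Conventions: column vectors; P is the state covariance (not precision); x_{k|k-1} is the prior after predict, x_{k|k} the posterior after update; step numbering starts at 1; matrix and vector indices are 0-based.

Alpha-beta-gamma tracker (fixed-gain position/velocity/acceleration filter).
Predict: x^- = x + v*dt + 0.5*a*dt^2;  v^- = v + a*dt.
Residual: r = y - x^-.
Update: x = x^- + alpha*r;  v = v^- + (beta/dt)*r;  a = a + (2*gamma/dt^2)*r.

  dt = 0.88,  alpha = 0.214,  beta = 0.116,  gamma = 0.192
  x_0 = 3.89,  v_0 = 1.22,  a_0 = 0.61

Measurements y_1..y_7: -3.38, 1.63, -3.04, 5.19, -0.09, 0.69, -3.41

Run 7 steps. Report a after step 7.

step 1: x_pred=5.1998  r=-8.5798  x^+=3.3637  v^+=0.6258  a^+=-3.6444
step 2: x_pred=2.5033  r=-0.8733  x^+=2.3164  v^+=-2.6964  a^+=-4.0775
step 3: x_pred=-1.6352  r=-1.4048  x^+=-1.9358  v^+=-6.4698  a^+=-4.7741
step 4: x_pred=-9.4778  r=14.6678  x^+=-6.3389  v^+=-8.7375  a^+=2.4992
step 5: x_pred=-13.0602  r=12.9702  x^+=-10.2845  v^+=-4.8285  a^+=8.9307
step 6: x_pred=-11.0757  r=11.7657  x^+=-8.5578  v^+=4.5814  a^+=14.7649
step 7: x_pred=1.1908  r=-4.6008  x^+=0.2062  v^+=16.9681  a^+=12.4835

a_post = 12.4835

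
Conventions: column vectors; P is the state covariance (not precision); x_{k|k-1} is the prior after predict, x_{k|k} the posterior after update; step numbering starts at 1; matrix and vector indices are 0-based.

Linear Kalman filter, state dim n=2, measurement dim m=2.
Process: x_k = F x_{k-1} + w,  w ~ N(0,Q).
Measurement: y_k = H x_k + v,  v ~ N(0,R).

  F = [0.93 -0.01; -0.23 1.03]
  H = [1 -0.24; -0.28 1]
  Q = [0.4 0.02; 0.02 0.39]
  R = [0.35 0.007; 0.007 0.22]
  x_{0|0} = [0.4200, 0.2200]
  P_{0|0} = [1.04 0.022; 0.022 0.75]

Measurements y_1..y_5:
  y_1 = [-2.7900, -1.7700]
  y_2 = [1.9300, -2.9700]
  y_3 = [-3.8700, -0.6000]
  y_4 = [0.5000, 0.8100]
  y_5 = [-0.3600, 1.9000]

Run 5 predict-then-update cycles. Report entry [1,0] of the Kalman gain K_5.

K[1,0] = 0.0897

step 1: x^-=[0.3884, 0.1300]  P^-=[1.2992 -0.1891; -0.1891 1.2303]  S=[1.8108 -0.8538; -0.8538 1.6580]  K=[0.7730 0.0646; 0.1287 0.8402]  nu=[-3.1472, -1.7912]  x^+=[-2.1601, -1.7801]  P^+=[0.2956 0.1024; 0.1024 0.2144]
step 2: x^-=[-1.9911, -1.3367]  P^-=[0.6538 0.0529; 0.0529 0.5846]  S=[1.0120 -0.2599; -0.2599 0.8262]  K=[0.6451 0.0454; 0.0987 0.7207]  nu=[3.6003, -2.1908]  x^+=[0.2320, -2.5602]  P^+=[0.2461 0.0834; 0.0834 0.1826]
step 3: x^-=[0.2413, -2.6903]  P^-=[0.6113 0.0456; 0.0456 0.5572]  S=[0.9716 -0.2493; -0.2493 0.7996]  K=[0.6279 0.0387; 0.0913 0.7093]  nu=[-4.7570, 2.1579]  x^+=[-2.6621, -1.5937]  P^+=[0.2392 0.0799; 0.0799 0.1791]
step 4: x^-=[-2.4599, -1.0293]  P^-=[0.6054 0.0437; 0.0437 0.5548]  S=[0.9664 -0.2490; -0.2490 0.7978]  K=[0.6253 0.0375; 0.0899 0.7081]  nu=[2.7128, 1.1505]  x^+=[-0.7205, 0.0294]  P^+=[0.2381 0.0793; 0.0793 0.1786]
step 5: x^-=[-0.6704, 0.1960]  P^-=[0.6045 0.0434; 0.0434 0.5545]  S=[0.9656 -0.2491; -0.2491 0.7976]  K=[0.6249 0.0373; 0.0897 0.7080]  nu=[0.3574, 1.5163]  x^+=[-0.3905, 1.3016]  P^+=[0.2380 0.0792; 0.0792 0.1786]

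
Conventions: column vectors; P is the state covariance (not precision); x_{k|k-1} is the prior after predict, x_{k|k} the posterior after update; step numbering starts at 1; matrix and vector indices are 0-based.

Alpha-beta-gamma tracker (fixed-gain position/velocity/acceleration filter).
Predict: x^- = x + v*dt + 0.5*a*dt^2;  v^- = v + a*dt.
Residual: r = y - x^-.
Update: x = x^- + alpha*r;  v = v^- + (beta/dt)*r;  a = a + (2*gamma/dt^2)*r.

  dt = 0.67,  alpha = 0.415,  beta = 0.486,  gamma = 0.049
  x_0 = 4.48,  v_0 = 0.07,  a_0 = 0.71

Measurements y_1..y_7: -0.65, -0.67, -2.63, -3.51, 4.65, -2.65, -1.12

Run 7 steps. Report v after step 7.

v_post = 1.6910

step 1: x_pred=4.6863  r=-5.3363  x^+=2.4717  v^+=-3.3251  a^+=-0.4550
step 2: x_pred=0.1418  r=-0.8118  x^+=-0.1951  v^+=-4.2188  a^+=-0.6322
step 3: x_pred=-3.1636  r=0.5336  x^+=-2.9421  v^+=-4.2553  a^+=-0.5157
step 4: x_pred=-5.9089  r=2.3989  x^+=-4.9134  v^+=-2.8607  a^+=0.0080
step 5: x_pred=-6.8282  r=11.4782  x^+=-2.0648  v^+=5.4707  a^+=2.5138
step 6: x_pred=2.1648  r=-4.8148  x^+=0.1667  v^+=3.6624  a^+=1.4627
step 7: x_pred=2.9488  r=-4.0688  x^+=1.2602  v^+=1.6910  a^+=0.5744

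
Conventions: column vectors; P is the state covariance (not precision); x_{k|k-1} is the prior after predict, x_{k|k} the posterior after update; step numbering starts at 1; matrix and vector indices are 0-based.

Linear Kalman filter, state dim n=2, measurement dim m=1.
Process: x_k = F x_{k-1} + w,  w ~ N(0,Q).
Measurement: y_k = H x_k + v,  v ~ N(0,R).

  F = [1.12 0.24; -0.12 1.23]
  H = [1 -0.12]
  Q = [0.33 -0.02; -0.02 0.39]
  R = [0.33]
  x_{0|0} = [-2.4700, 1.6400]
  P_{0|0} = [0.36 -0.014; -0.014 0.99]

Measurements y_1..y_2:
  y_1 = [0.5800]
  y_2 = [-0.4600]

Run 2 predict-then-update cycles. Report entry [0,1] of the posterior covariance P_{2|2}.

step 1: x^-=[-2.3728, 2.3136]  P^-=[0.8311 0.2050; 0.2050 1.8971]  S=[1.1392]  K=[0.7079; -0.0199]  nu=[3.2304]  x^+=[-0.0859, 2.2493]  P^+=[0.2601 0.2210; 0.2210 1.8966]
step 2: x^-=[0.4437, 2.7770]  P^-=[0.8844 0.8030; 0.8030 3.1979]  S=[1.0677]  K=[0.7381; 0.3927]  nu=[-0.5704]  x^+=[0.0227, 2.5529]  P^+=[0.3028 0.4936; 0.4936 3.0333]

P_post[0,1] = 0.4936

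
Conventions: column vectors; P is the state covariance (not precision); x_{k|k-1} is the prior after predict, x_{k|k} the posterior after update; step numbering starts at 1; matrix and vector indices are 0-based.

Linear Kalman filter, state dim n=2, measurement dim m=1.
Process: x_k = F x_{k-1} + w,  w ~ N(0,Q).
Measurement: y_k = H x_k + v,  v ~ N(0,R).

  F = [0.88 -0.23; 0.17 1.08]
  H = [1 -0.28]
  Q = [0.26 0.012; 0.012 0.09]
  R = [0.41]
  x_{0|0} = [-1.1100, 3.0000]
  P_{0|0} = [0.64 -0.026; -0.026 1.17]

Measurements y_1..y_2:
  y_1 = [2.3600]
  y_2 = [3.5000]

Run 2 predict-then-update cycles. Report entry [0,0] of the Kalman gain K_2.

step 1: x^-=[-1.6668, 3.0513]  P^-=[0.8280 -0.2066; -0.2066 1.4636]  S=[1.4685]  K=[0.6033; -0.4198]  nu=[4.8812]  x^+=[1.2778, 1.0024]  P^+=[0.2936 0.1653; 0.1653 1.2049]
step 2: x^-=[0.8939, 1.2998]  P^-=[0.4842 -0.0928; -0.0928 1.5646]  S=[1.0688]  K=[0.4773; -0.4967]  nu=[2.9700]  x^+=[2.3116, -0.1752]  P^+=[0.2407 0.1606; 0.1606 1.3009]

K[0,0] = 0.4773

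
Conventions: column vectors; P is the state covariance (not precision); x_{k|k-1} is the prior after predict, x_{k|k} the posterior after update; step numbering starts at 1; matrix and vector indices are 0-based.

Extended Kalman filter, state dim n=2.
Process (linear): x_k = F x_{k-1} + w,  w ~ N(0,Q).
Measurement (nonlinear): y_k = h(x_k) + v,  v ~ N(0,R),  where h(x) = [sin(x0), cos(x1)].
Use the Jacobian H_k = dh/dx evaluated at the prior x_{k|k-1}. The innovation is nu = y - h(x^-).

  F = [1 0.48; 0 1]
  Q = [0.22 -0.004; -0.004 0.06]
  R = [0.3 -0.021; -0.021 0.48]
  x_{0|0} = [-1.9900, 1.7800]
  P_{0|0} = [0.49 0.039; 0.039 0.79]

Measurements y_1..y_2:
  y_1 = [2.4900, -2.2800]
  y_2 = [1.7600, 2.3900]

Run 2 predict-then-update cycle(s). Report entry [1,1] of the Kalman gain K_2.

K[1,1] = 0.1949

step 1: x^-=[-1.1356, 1.7800]  P^-=[0.9295 0.4142; 0.4142 0.8500]  H_jac=[0.4216 0.0000; 0.0000 -0.9782]  S=[0.4652 -0.1918; -0.1918 1.2933]  K=[0.7596 -0.2006; 0.1175 -0.6255]  nu=[3.3968, -2.0723]  x^+=[1.8604, 3.4752]  P^+=[0.5505 0.1147; 0.1147 0.3094]
step 2: x^-=[3.5284, 3.4752]  P^-=[0.9520 0.2593; 0.2593 0.3694]  H_jac=[-0.9261 0.0000; 0.0000 0.3274]  S=[1.1165 -0.0996; -0.0996 0.5196]  K=[-0.7886 0.0122; -0.1977 0.1949]  nu=[2.1373, 3.3349]  x^+=[1.8838, 3.7027]  P^+=[0.2557 0.0685; 0.0685 0.2984]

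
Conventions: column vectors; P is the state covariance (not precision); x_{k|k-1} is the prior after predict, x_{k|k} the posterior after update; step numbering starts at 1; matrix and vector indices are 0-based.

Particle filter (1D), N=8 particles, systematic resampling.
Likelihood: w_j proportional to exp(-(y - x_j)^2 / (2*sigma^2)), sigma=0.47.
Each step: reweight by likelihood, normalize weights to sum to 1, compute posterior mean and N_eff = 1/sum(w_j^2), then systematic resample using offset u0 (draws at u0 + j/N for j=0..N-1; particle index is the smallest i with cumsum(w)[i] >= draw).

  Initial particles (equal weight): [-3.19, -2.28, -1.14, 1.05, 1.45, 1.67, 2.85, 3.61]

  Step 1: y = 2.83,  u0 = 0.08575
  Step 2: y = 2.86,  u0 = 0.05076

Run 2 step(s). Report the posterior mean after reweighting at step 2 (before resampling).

post_mean = 2.9149

step 1: w=[0.0000, 0.0000, 0.0000, 0.0006, 0.0102, 0.0362, 0.7608, 0.1921]  mean=2.9379  Neff=1.6202  idx=[6, 6, 6, 6, 6, 6, 7, 7]
step 2: w=[0.1524, 0.1524, 0.1524, 0.1524, 0.1524, 0.1524, 0.0427, 0.0427]  mean=2.9149  Neff=6.9896  idx=[0, 1, 1, 2, 3, 4, 5, 6]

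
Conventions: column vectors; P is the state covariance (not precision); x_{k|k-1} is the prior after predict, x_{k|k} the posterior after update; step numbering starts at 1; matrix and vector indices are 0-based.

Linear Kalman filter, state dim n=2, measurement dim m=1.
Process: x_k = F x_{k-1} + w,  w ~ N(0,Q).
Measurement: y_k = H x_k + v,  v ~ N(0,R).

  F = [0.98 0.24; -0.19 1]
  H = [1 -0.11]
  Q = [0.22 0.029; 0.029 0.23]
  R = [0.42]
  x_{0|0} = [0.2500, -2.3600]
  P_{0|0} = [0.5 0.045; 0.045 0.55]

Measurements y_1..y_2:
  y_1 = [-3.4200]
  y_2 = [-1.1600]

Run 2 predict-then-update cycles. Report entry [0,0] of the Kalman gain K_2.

step 1: x^-=[-0.3214, -2.4075]  P^-=[0.7530 0.1099; 0.1099 0.7810]  S=[1.1583]  K=[0.6397; 0.0208]  nu=[-3.3634]  x^+=[-2.4729, -2.4773]  P^+=[0.2791 0.0946; 0.0946 0.7805]
step 2: x^-=[-3.0180, -2.0075]  P^-=[0.5775 0.2527; 0.2527 0.9846]  S=[0.9538]  K=[0.5763; 0.1514]  nu=[1.6372]  x^+=[-2.0745, -1.7596]  P^+=[0.2607 0.1695; 0.1695 0.9627]

K[0,0] = 0.5763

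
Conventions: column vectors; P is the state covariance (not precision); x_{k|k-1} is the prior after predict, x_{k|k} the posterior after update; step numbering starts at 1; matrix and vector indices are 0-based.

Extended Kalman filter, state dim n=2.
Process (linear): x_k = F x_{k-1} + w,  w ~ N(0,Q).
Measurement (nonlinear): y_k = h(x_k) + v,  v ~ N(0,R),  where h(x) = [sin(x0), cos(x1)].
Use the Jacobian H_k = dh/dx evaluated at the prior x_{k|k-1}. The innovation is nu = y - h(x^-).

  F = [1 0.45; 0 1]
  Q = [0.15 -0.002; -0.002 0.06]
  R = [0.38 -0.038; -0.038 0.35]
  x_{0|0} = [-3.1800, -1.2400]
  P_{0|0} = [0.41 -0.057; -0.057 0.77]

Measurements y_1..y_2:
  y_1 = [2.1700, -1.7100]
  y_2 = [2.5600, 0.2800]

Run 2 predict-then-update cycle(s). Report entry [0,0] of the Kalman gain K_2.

step 1: x^-=[-3.7380, -1.2400]  P^-=[0.6646 0.2875; 0.2875 0.8300]  H_jac=[-0.8274 0.0000; 0.0000 0.9458]  S=[0.8350 -0.2630; -0.2630 1.0924]  K=[-0.6278 0.0978; -0.0634 0.7033]  nu=[1.6083, -2.0348]  x^+=[-4.9467, -2.7730]  P^+=[0.2928 0.0614; 0.0614 0.2628]
step 2: x^-=[-6.1945, -2.7730]  P^-=[0.5513 0.1777; 0.1777 0.3228]  H_jac=[0.9961 0.0000; 0.0000 0.3603]  S=[0.9270 0.0258; 0.0258 0.3919]  K=[0.5889 0.1246; 0.1830 0.2847]  nu=[2.4715, 1.2128]  x^+=[-4.5878, -1.9754]  P^+=[0.2199 0.0590; 0.0590 0.2573]

K[0,0] = 0.5889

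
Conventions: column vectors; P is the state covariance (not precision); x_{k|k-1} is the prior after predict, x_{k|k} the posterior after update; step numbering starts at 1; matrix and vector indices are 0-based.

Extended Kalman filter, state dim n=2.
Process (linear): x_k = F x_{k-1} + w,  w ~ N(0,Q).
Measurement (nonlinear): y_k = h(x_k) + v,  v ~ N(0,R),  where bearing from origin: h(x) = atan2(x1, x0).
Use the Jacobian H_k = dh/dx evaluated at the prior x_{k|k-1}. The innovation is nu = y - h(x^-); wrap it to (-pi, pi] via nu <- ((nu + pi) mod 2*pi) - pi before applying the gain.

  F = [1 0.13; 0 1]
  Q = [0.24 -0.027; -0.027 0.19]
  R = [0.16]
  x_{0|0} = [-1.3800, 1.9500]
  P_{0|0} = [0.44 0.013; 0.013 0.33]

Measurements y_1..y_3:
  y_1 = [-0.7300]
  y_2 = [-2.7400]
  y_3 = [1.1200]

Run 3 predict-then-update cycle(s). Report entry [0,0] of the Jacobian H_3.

step 1: x^-=[-1.1265, 1.9500]  P^-=[0.6890 0.0289; 0.0289 0.5200]  H_jac=[-0.3845 -0.2221]  S=[0.2924]  K=[-0.9278; -0.4330]  nu=[-2.8247]  x^+=[1.4941, 3.1729]  P^+=[0.4372 -0.0886; -0.0886 0.4652]
step 2: x^-=[1.9066, 3.1729]  P^-=[0.6621 -0.0551; -0.0551 0.6552]  H_jac=[-0.2316 0.1391]  S=[0.2117]  K=[-0.7603; 0.4908]  nu=[2.5135]  x^+=[-0.0043, 4.4066]  P^+=[0.5397 0.0239; 0.0239 0.6042]
step 3: x^-=[0.5686, 4.4066]  P^-=[0.7961 0.0755; 0.0755 0.7942]  H_jac=[-0.2232 0.0288]  S=[0.1994]  K=[-0.8805; 0.0303]  nu=[-0.3225]  x^+=[0.8525, 4.3968]  P^+=[0.6416 0.0808; 0.0808 0.7940]

H_jac[0,0] = -0.2232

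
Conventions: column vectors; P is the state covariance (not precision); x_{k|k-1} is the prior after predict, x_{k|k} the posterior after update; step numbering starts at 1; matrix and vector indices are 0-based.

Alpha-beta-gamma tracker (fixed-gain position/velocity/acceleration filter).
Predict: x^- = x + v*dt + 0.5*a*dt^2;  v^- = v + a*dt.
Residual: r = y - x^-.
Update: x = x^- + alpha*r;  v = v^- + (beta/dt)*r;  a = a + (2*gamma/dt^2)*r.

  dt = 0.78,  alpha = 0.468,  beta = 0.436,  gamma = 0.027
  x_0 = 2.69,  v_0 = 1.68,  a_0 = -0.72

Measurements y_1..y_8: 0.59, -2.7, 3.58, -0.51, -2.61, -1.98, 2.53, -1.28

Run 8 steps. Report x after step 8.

step 1: x_pred=3.7814  r=-3.1914  x^+=2.2878  v^+=-0.6655  a^+=-1.0033
step 2: x_pred=1.4635  r=-4.1635  x^+=-0.4850  v^+=-3.7753  a^+=-1.3728
step 3: x_pred=-3.8474  r=7.4274  x^+=-0.3714  v^+=-0.6944  a^+=-0.7136
step 4: x_pred=-1.1301  r=0.6201  x^+=-0.8399  v^+=-0.9044  a^+=-0.6585
step 5: x_pred=-1.7456  r=-0.8644  x^+=-2.1502  v^+=-1.9012  a^+=-0.7353
step 6: x_pred=-3.8568  r=1.8768  x^+=-2.9784  v^+=-1.4256  a^+=-0.5687
step 7: x_pred=-4.2634  r=6.7934  x^+=-1.0841  v^+=1.9281  a^+=0.0343
step 8: x_pred=0.4303  r=-1.7103  x^+=-0.3701  v^+=0.9989  a^+=-0.1175

x_post = -0.3701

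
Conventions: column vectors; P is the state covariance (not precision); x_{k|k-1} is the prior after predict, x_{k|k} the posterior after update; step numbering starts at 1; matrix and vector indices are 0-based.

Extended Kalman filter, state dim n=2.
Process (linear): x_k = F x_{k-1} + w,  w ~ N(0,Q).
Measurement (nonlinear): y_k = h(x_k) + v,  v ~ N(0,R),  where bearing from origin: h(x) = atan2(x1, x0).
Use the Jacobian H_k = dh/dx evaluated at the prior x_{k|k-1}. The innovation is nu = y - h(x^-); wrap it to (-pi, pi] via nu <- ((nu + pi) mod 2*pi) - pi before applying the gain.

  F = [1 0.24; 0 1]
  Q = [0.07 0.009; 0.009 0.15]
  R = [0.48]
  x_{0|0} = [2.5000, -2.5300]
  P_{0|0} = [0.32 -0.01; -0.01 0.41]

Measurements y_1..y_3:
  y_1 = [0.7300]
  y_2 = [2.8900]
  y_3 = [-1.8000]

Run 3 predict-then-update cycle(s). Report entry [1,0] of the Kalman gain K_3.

step 1: x^-=[1.8928, -2.5300]  P^-=[0.4088 0.0974; 0.0974 0.5600]  H_jac=[0.2534 0.1896]  S=[0.5357]  K=[0.2278; 0.2442]  nu=[1.6585]  x^+=[2.2707, -2.1249]  P^+=[0.3810 0.0676; 0.0676 0.5280]
step 2: x^-=[1.7607, -2.1249]  P^-=[0.5139 0.2033; 0.2033 0.6780]  H_jac=[0.2790 0.2312]  S=[0.5825]  K=[0.3269; 0.3665]  nu=[-2.5143]  x^+=[0.9389, -3.0465]  P^+=[0.4516 0.1335; 0.1335 0.5998]
step 3: x^-=[0.2077, -3.0465]  P^-=[0.6203 0.2865; 0.2865 0.7498]  H_jac=[0.3267 0.0223]  S=[0.5508]  K=[0.3796; 0.2003]  nu=[-0.2973]  x^+=[0.0949, -3.1060]  P^+=[0.5409 0.2446; 0.2446 0.7277]

K[1,0] = 0.2003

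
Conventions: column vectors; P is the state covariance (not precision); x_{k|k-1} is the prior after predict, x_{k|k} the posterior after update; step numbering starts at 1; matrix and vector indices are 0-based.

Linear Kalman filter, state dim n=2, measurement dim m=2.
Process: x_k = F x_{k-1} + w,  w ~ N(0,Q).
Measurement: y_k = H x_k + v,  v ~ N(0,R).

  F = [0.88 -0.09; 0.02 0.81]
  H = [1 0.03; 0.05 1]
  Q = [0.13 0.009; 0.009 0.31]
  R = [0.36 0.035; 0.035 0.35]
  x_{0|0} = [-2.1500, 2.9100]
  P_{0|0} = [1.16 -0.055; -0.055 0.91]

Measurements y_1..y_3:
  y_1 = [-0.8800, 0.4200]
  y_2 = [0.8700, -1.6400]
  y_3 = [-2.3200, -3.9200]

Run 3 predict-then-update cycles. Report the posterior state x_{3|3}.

x_post = [-0.9456, -2.3555]

step 1: x^-=[-2.1539, 2.3141]  P^-=[1.0444 -0.0760; -0.0760 0.9057]  S=[1.4006 0.0382; 0.0382 1.2507]  K=[0.7452 -0.0418; -0.0546 0.7228]  nu=[1.2045, -1.7864]  x^+=[-1.1817, 0.9571]  P^+=[0.2669 -0.0019; -0.0019 0.2512]
step 2: x^-=[-1.1260, 0.7516]  P^-=[0.3390 -0.0060; -0.0060 0.4748]  S=[0.6991 0.0602; 0.0602 0.8251]  K=[0.4866 -0.0222; -0.0379 0.5779]  nu=[1.9734, -2.3353]  x^+=[-0.1139, -0.6728]  P^+=[0.1744 0.0005; 0.0005 0.2009]
step 3: x^-=[-0.0397, -0.5473]  P^-=[0.2666 -0.0022; -0.0022 0.4419]  S=[0.6268 0.0594; 0.0594 0.7924]  K=[0.4269 -0.0179; -0.0354 0.5602]  nu=[-2.2639, -3.3707]  x^+=[-0.9456, -2.3555]  P^+=[0.1530 0.0010; 0.0010 0.1948]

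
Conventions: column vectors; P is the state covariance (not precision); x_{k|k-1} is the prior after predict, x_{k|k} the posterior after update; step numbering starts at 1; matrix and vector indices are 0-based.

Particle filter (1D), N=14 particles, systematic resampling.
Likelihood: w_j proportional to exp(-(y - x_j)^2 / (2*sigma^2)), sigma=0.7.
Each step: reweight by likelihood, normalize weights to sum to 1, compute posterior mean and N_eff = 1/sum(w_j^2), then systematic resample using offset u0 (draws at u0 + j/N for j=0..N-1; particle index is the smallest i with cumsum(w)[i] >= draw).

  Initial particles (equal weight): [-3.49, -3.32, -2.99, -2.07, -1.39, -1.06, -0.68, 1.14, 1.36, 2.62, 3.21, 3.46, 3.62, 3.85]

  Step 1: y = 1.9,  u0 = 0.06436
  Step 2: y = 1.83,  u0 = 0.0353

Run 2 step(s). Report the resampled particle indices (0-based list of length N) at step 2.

step 1: w=[0.0000, 0.0000, 0.0000, 0.0000, 0.0000, 0.0001, 0.0005, 0.2505, 0.3354, 0.2661, 0.0784, 0.0377, 0.0221, 0.0093]  mean=1.9362  Neff=3.9345  idx=[7, 7, 7, 8, 8, 8, 8, 8, 9, 9, 9, 9, 10, 13]
step 2: w=[0.0758, 0.0758, 0.0758, 0.0984, 0.0984, 0.0984, 0.0984, 0.0984, 0.0652, 0.0652, 0.0652, 0.0652, 0.0177, 0.0019]  mean=1.6761  Neff=12.0477  idx=[0, 1, 2, 3, 3, 4, 5, 6, 6, 7, 8, 9, 10, 11]

resampled_idx = [0, 1, 2, 3, 3, 4, 5, 6, 6, 7, 8, 9, 10, 11]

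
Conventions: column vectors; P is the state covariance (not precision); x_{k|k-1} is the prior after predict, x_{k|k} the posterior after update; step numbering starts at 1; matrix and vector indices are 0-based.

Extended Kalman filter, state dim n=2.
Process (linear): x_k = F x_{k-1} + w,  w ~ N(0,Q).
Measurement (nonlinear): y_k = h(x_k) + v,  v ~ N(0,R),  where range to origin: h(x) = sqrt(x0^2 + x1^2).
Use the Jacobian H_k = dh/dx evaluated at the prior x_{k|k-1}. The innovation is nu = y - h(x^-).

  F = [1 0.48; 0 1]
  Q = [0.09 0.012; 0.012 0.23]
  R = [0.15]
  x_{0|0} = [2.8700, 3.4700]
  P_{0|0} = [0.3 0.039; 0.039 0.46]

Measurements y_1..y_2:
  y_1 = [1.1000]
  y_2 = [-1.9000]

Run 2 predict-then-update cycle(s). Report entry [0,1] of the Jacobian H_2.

H_jac[0,1] = 0.2547

step 1: x^-=[4.5356, 3.4700]  P^-=[0.5334 0.2718; 0.2718 0.6900]  H_jac=[0.7942 0.6076]  S=[1.0036]  K=[0.5867; 0.6329]  nu=[-4.6107]  x^+=[1.8304, 0.5520]  P^+=[0.1880 -0.1008; -0.1008 0.2880]
step 2: x^-=[2.0954, 0.5520]  P^-=[0.2475 0.0494; 0.0494 0.5180]  H_jac=[0.9670 0.2547]  S=[0.4394]  K=[0.5733; 0.4091]  nu=[-4.0668]  x^+=[-0.2364, -1.1117]  P^+=[0.1031 -0.0536; -0.0536 0.4445]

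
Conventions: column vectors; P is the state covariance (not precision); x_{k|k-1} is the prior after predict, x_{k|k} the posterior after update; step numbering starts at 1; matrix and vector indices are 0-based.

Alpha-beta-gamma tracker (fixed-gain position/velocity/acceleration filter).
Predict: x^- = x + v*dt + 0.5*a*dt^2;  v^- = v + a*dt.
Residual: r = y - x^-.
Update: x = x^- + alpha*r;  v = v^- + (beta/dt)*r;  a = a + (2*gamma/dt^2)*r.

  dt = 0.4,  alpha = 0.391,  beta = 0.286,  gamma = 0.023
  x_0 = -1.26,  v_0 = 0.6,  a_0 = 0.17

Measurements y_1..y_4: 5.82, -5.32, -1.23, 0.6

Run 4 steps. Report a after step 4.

step 1: x_pred=-1.0064  r=6.8264  x^+=1.6627  v^+=5.5489  a^+=2.1326
step 2: x_pred=4.0529  r=-9.3729  x^+=0.3881  v^+=-0.2997  a^+=-0.5621
step 3: x_pred=0.2232  r=-1.4532  x^+=-0.3450  v^+=-1.5636  a^+=-0.9799
step 4: x_pred=-1.0488  r=1.6488  x^+=-0.4041  v^+=-0.7767  a^+=-0.5059

a_post = -0.5059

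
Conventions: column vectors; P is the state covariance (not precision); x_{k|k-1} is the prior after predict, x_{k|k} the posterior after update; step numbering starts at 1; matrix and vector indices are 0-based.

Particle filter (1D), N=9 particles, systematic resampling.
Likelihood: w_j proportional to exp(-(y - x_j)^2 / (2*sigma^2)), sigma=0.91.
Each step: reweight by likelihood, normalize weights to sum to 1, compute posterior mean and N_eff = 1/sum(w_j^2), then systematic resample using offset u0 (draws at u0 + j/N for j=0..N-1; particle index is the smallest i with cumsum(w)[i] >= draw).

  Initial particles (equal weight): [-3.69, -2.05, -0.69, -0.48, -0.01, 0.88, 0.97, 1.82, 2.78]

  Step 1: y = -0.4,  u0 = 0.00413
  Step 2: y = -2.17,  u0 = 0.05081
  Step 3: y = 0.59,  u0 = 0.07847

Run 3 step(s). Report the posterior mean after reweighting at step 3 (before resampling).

post_mean = -0.5882

step 1: w=[0.0004, 0.0508, 0.2501, 0.2621, 0.2400, 0.0978, 0.0847, 0.0134, 0.0006]  mean=-0.2121  Neff=4.7993  idx=[1, 2, 2, 3, 3, 3, 4, 4, 5]
step 2: w=[0.4543, 0.1221, 0.1221, 0.0817, 0.0817, 0.0817, 0.0274, 0.0274, 0.0017]  mean=-1.2165  Neff=3.8804  idx=[0, 0, 0, 0, 1, 2, 3, 4, 5]
step 3: w=[0.0064, 0.0064, 0.0064, 0.0064, 0.1613, 0.1613, 0.2172, 0.2172, 0.2172]  mean=-0.5882  Neff=5.1616  idx=[4, 5, 5, 6, 6, 7, 7, 8, 8]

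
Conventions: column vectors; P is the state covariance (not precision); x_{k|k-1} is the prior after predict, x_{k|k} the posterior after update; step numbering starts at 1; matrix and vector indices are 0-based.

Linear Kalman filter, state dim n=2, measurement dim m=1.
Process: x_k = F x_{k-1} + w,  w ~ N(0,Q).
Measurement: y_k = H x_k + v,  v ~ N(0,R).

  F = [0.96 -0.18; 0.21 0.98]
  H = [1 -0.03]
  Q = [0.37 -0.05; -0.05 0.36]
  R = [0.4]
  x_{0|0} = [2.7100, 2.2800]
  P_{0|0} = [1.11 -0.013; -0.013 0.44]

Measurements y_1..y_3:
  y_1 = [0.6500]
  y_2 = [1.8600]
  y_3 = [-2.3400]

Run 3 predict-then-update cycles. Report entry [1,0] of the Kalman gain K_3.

step 1: x^-=[2.1912, 2.8035]  P^-=[1.4117 0.0844; 0.0844 0.8262]  S=[1.8074]  K=[0.7797; 0.0330]  nu=[-1.4571]  x^+=[1.0551, 2.7554]  P^+=[0.3130 0.0379; 0.0379 0.8242]
step 2: x^-=[0.5170, 2.9219]  P^-=[0.6721 -0.0980; -0.0980 1.1810]  S=[1.0790]  K=[0.6256; -0.1237]  nu=[1.4307]  x^+=[1.4120, 2.7449]  P^+=[0.2498 -0.0145; -0.0145 1.1645]
step 3: x^-=[0.8614, 2.9865]  P^-=[0.6430 -0.2182; -0.2182 1.4834]  S=[1.0574]  K=[0.6143; -0.2484]  nu=[-3.1118]  x^+=[-1.0500, 3.7596]  P^+=[0.2440 -0.0568; -0.0568 1.4181]

K[1,0] = -0.2484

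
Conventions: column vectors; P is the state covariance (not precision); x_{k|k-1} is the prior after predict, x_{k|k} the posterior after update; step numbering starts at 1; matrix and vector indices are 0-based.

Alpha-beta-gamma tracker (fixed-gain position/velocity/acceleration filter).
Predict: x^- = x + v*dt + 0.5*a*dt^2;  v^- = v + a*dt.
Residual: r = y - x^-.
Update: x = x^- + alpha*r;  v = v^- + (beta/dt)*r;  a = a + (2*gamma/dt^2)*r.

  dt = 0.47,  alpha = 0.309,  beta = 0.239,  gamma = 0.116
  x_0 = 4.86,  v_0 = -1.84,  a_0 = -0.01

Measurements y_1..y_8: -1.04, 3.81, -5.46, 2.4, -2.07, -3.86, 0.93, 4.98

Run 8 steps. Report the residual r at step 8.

step 1: x_pred=3.9941  r=-5.0341  x^+=2.4386  v^+=-4.4046  a^+=-5.2971
step 2: x_pred=-0.2167  r=4.0267  x^+=1.0276  v^+=-4.8466  a^+=-1.0681
step 3: x_pred=-1.3683  r=-4.0917  x^+=-2.6326  v^+=-7.4293  a^+=-5.3654
step 4: x_pred=-6.7170  r=9.1170  x^+=-3.8998  v^+=-5.3149  a^+=4.2097
step 5: x_pred=-5.9329  r=3.8629  x^+=-4.7393  v^+=-1.3720  a^+=8.2667
step 6: x_pred=-4.4710  r=0.6110  x^+=-4.2822  v^+=2.8241  a^+=8.9085
step 7: x_pred=-1.9710  r=2.9010  x^+=-1.0746  v^+=8.4862  a^+=11.9552
step 8: x_pred=4.2344  r=0.7456  x^+=4.4648  v^+=14.4843  a^+=12.7383

resid = 0.7456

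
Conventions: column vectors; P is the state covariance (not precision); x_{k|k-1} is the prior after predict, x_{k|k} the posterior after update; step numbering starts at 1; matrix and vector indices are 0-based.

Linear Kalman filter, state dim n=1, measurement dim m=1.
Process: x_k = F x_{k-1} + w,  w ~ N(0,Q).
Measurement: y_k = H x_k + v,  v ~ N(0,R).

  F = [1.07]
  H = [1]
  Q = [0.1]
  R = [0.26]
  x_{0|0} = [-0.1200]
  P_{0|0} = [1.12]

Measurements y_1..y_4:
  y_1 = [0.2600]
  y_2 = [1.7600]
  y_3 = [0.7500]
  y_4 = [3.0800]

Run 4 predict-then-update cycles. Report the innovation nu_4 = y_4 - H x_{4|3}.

innov = [2.0532]

step 1: x^-=[-0.1284]  P^-=[1.3823]  S=[1.6423]  K=[0.8417]  nu=[0.3884]  x^+=[0.1985]  P^+=[0.2188]
step 2: x^-=[0.2124]  P^-=[0.3505]  S=[0.6105]  K=[0.5742]  nu=[1.5476]  x^+=[1.1010]  P^+=[0.1493]
step 3: x^-=[1.1780]  P^-=[0.2709]  S=[0.5309]  K=[0.5103]  nu=[-0.4280]  x^+=[0.9596]  P^+=[0.1327]
step 4: x^-=[1.0268]  P^-=[0.2519]  S=[0.5119]  K=[0.4921]  nu=[2.0532]  x^+=[2.0371]  P^+=[0.1279]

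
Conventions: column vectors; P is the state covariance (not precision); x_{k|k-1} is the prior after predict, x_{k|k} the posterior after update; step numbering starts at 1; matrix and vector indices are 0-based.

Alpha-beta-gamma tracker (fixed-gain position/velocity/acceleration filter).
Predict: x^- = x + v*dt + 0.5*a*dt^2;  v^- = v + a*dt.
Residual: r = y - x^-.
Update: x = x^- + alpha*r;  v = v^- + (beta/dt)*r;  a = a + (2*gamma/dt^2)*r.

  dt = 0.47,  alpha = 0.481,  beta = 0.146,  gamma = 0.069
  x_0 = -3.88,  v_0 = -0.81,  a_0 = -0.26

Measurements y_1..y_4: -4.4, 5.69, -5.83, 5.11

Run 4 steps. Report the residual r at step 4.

step 1: x_pred=-4.2894  r=-0.1106  x^+=-4.3426  v^+=-0.9666  a^+=-0.3291
step 2: x_pred=-4.8332  r=10.5232  x^+=0.2284  v^+=2.1477  a^+=6.2450
step 3: x_pred=1.9276  r=-7.7576  x^+=-1.8038  v^+=2.6730  a^+=1.3986
step 4: x_pred=-0.3930  r=5.5030  x^+=2.2539  v^+=5.0398  a^+=4.8365

resid = 5.5030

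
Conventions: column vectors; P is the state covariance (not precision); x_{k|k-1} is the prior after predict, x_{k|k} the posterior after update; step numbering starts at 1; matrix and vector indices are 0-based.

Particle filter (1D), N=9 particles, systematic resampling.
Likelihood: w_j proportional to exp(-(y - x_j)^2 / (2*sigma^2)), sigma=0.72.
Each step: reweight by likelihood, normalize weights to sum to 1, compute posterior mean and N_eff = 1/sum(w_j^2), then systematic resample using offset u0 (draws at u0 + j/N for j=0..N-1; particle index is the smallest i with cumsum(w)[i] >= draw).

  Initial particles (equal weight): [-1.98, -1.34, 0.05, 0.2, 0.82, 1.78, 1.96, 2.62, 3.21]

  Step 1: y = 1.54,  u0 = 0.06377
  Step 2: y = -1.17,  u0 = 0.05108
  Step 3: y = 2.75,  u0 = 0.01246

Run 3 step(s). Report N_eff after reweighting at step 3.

step 1: w=[0.0000, 0.0001, 0.0381, 0.0574, 0.1967, 0.3068, 0.2736, 0.1053, 0.0220]  mean=1.6034  Neff=4.4647  idx=[3, 4, 4, 5, 5, 6, 6, 6, 7]
step 2: w=[0.7859, 0.1054, 0.1054, 0.0011, 0.0011, 0.0004, 0.0004, 0.0004, 0.0000]  mean=0.3361  Neff=1.5628  idx=[0, 0, 0, 0, 0, 0, 0, 1, 2]
step 3: w=[0.0277, 0.0277, 0.0277, 0.0277, 0.0277, 0.0277, 0.0277, 0.4032, 0.4032]  mean=0.6999  Neff=3.0263  idx=[0, 4, 7, 7, 7, 7, 8, 8, 8]

N_eff = 3.0263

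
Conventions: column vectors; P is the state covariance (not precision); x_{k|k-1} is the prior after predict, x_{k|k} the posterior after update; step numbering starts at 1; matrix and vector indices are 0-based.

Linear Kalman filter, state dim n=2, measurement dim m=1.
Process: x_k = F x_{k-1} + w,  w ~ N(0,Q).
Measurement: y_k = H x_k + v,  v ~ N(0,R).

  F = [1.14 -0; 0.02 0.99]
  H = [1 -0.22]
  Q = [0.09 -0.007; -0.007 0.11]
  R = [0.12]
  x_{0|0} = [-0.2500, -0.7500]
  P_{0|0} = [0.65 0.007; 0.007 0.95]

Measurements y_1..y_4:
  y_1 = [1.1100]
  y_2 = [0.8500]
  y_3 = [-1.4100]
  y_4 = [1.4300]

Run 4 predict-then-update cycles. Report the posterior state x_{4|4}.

x_post = [0.4721, -0.8570]

step 1: x^-=[-0.2850, -0.7475]  P^-=[0.9347 0.0157; 0.0157 1.0416]  S=[1.0982]  K=[0.8480; -0.1943]  nu=[1.2306]  x^+=[0.7585, -0.9867]  P^+=[0.1450 0.1967; 0.1967 1.0002]
step 2: x^-=[0.8647, -0.9616]  P^-=[0.2785 0.2183; 0.2183 1.0981]  S=[0.3556]  K=[0.6481; -0.0654]  nu=[-0.2262]  x^+=[0.7180, -0.9468]  P^+=[0.1291 0.2334; 0.2334 1.0966]
step 3: x^-=[0.8186, -0.9230]  P^-=[0.2578 0.2594; 0.2594 1.1940]  S=[0.3215]  K=[0.6244; -0.0104]  nu=[-2.4316]  x^+=[-0.6998, -0.8977]  P^+=[0.1324 0.2614; 0.2614 1.1940]
step 4: x^-=[-0.7978, -0.9028]  P^-=[0.2621 0.2911; 0.2911 1.2907]  S=[0.3165]  K=[0.6258; 0.0225]  nu=[2.0292]  x^+=[0.4721, -0.8570]  P^+=[0.1382 0.2866; 0.2866 1.2905]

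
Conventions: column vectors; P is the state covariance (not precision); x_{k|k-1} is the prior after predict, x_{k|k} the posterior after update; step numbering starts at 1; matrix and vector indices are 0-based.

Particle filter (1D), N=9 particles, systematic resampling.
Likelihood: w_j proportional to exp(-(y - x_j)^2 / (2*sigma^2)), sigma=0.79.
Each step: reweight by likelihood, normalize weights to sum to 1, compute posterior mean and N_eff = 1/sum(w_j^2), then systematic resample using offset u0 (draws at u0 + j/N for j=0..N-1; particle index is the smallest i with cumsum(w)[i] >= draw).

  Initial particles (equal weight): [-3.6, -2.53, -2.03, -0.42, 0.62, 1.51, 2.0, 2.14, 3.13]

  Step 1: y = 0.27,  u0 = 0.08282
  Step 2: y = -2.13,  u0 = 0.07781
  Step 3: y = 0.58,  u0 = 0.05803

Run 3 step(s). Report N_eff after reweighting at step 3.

N_eff = 9.0000

step 1: w=[0.0000, 0.0009, 0.0070, 0.3330, 0.4421, 0.1423, 0.0443, 0.0296, 0.0007]  mean=0.4867  Neff=3.0350  idx=[3, 3, 3, 4, 4, 4, 4, 5, 7]
step 2: w=[0.3228, 0.3228, 0.3228, 0.0079, 0.0079, 0.0079, 0.0079, 0.0001, 0.0000]  mean=-0.3872  Neff=3.1958  idx=[0, 0, 0, 1, 1, 1, 2, 2, 2]
step 3: w=[0.1111, 0.1111, 0.1111, 0.1111, 0.1111, 0.1111, 0.1111, 0.1111, 0.1111]  mean=-0.4200  Neff=9.0000  idx=[0, 1, 2, 3, 4, 5, 6, 7, 8]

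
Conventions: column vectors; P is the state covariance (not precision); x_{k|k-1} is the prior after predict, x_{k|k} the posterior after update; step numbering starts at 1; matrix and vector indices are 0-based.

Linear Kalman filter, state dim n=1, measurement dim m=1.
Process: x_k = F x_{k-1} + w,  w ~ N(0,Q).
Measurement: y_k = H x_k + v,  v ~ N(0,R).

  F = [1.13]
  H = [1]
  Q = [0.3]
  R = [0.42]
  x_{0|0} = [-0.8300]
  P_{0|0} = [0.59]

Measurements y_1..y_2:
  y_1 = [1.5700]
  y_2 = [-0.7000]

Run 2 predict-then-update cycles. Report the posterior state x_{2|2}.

x_post = [-0.0658]

step 1: x^-=[-0.9379]  P^-=[1.0534]  S=[1.4734]  K=[0.7149]  nu=[2.5079]  x^+=[0.8551]  P^+=[0.3003]
step 2: x^-=[0.9663]  P^-=[0.6834]  S=[1.1034]  K=[0.6194]  nu=[-1.6663]  x^+=[-0.0658]  P^+=[0.2601]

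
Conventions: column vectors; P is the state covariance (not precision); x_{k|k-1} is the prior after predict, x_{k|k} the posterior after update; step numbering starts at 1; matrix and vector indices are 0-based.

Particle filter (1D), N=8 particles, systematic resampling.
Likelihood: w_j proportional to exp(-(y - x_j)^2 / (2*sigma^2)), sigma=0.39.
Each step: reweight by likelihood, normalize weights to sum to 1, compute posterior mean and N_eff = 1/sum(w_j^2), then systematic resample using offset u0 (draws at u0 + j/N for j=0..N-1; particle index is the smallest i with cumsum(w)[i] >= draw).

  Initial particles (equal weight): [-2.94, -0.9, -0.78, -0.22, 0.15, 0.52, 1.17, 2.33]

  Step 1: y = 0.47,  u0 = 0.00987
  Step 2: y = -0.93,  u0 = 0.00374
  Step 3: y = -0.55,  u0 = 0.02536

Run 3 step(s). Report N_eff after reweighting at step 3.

N_eff = 7.0066

step 1: w=[0.0000, 0.0010, 0.0028, 0.0985, 0.3364, 0.4672, 0.0941, 0.0000]  mean=0.3788  Neff=2.8567  idx=[3, 4, 4, 4, 5, 5, 5, 5]
step 2: w=[0.7348, 0.0833, 0.0833, 0.0833, 0.0038, 0.0038, 0.0038, 0.0038]  mean=-0.1162  Neff=1.7833  idx=[0, 0, 0, 0, 0, 0, 1, 2]
step 3: w=[0.1522, 0.1522, 0.1522, 0.1522, 0.1522, 0.1522, 0.0435, 0.0435]  mean=-0.1878  Neff=7.0066  idx=[0, 0, 1, 2, 3, 4, 5, 5]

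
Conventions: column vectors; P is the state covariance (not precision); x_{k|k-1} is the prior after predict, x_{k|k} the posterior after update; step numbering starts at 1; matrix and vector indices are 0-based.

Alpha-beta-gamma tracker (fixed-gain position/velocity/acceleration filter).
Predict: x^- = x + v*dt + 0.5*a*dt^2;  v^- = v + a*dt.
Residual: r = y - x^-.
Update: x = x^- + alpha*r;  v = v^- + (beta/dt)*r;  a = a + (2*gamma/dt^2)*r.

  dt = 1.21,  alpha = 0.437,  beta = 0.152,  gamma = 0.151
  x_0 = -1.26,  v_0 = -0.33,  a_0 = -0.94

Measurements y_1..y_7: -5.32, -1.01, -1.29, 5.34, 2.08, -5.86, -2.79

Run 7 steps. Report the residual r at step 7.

resid = -15.8219

step 1: x_pred=-2.3474  r=-2.9726  x^+=-3.6464  v^+=-1.8408  a^+=-1.5532
step 2: x_pred=-7.0108  r=6.0008  x^+=-4.3885  v^+=-2.9663  a^+=-0.3154
step 3: x_pred=-8.2086  r=6.9186  x^+=-5.1851  v^+=-2.4788  a^+=1.1117
step 4: x_pred=-7.3706  r=12.7106  x^+=-1.8161  v^+=0.4631  a^+=3.7336
step 5: x_pred=1.4774  r=0.6026  x^+=1.7407  v^+=5.0564  a^+=3.8578
step 6: x_pred=10.6831  r=-16.5431  x^+=3.4538  v^+=7.6462  a^+=0.4455
step 7: x_pred=13.0319  r=-15.8219  x^+=6.1177  v^+=6.1978  a^+=-2.8181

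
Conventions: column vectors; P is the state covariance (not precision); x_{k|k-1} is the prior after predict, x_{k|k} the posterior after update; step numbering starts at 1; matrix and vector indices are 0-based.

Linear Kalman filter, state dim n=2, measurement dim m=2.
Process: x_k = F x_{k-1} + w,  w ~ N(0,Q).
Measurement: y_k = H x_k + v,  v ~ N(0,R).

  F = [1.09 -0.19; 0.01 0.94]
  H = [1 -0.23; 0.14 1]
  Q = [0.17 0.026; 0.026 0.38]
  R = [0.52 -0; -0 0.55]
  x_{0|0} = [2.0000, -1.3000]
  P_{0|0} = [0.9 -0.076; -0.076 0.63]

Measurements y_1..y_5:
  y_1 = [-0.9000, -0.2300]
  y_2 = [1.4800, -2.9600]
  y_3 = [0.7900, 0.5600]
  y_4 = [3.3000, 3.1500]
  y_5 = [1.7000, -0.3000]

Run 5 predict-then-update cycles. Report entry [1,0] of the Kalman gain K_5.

step 1: x^-=[2.4270, -1.2020]  P^-=[1.2935 -0.1544; -0.1544 0.9353]  S=[1.9340 -0.1835; -0.1835 1.4674]  K=[0.6972 0.1053; -0.1336 0.6059]  nu=[-3.6035, 0.6322]  x^+=[-0.0186, -0.3375]  P^+=[0.3641 0.0070; 0.0070 0.3323]
step 2: x^-=[0.0438, -0.3174]  P^-=[0.6117 -0.0223; -0.0223 0.6738]  S=[1.1776 -0.0909; -0.0909 1.2295]  K=[0.5308 0.0908; -0.1090 0.5374]  nu=[1.3632, -2.6487]  x^+=[0.5270, -1.8895]  P^+=[0.2785 0.0109; 0.0109 0.2940]
step 3: x^-=[0.9334, -1.7709]  P^-=[0.5070 -0.0123; -0.0123 0.6400]  S=[1.0665 -0.0881; -0.0881 1.1965]  K=[0.4850 0.0848; -0.1061 0.5257]  nu=[-0.5507, 2.2002]  x^+=[0.8528, -0.5559]  P^+=[0.2547 0.0110; 0.0110 0.2876]
step 4: x^-=[1.0352, -0.5140]  P^-=[0.4785 -0.0114; -0.0114 0.6343]  S=[1.0373 -0.0899; -0.0899 1.1905]  K=[0.4710 0.0823; -0.1062 0.5235]  nu=[2.1466, 3.5191]  x^+=[2.3357, 1.1000]  P^+=[0.2473 0.0106; 0.0106 0.2864]
step 5: x^-=[2.3369, 1.0574]  P^-=[0.4698 -0.0116; -0.0116 0.6333]  S=[1.0286 -0.0911; -0.0911 1.1893]  K=[0.4665 0.0813; -0.1066 0.5230]  nu=[-0.3937, -1.6845]  x^+=[2.0163, 0.2183]  P^+=[0.2450 0.0104; 0.0104 0.2862]

K[1,0] = -0.1066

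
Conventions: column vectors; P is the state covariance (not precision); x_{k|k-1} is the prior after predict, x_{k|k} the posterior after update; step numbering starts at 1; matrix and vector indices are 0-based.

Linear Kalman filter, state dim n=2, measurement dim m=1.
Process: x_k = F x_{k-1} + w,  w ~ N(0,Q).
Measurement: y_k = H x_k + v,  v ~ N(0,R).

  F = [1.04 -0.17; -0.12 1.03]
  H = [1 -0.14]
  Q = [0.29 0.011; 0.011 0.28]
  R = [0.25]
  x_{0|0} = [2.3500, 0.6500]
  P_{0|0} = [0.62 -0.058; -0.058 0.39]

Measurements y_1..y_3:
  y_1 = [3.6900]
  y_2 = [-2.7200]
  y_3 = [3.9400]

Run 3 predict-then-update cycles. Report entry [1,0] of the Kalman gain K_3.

step 1: x^-=[2.3335, 0.3875]  P^-=[0.9924 -0.1980; -0.1980 0.7170]  S=[1.3119]  K=[0.7776; -0.2274]  nu=[1.4107]  x^+=[3.4305, 0.0666]  P^+=[0.1992 0.0340; 0.0340 0.6492]
step 2: x^-=[3.5564, -0.3430]  P^-=[0.5121 -0.0904; -0.0904 0.9632]  S=[0.8063]  K=[0.6508; -0.2793]  nu=[-6.3244]  x^+=[-0.5598, 1.4235]  P^+=[0.1706 0.0562; 0.0562 0.9002]
step 3: x^-=[-0.8242, 1.5334]  P^-=[0.4806 -0.1066; -0.1066 1.2236]  S=[0.7845]  K=[0.6317; -0.3542]  nu=[4.9789]  x^+=[2.3210, -0.2302]  P^+=[0.1676 0.0690; 0.0690 1.1252]

K[1,0] = -0.3542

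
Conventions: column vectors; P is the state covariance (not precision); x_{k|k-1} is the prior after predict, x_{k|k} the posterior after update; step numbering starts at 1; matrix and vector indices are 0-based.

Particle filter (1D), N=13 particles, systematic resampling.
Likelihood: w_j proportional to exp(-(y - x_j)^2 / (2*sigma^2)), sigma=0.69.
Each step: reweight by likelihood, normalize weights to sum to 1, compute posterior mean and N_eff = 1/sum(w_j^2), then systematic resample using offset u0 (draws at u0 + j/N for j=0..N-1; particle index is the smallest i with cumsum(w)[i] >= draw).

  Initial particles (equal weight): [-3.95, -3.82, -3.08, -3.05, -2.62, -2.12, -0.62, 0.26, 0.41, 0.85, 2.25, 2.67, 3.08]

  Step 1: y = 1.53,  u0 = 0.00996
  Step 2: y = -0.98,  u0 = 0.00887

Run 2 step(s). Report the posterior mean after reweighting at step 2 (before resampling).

post_mean = 0.3987

step 1: w=[0.0000, 0.0000, 0.0000, 0.0000, 0.0000, 0.0000, 0.0039, 0.0923, 0.1346, 0.3091, 0.2915, 0.1283, 0.0403]  mean=1.4620  Neff=4.4397  idx=[7, 7, 8, 9, 9, 9, 9, 10, 10, 10, 10, 11, 11]
step 2: w=[0.3069, 0.3069, 0.2028, 0.0458, 0.0458, 0.0458, 0.0458, 0.0000, 0.0000, 0.0000, 0.0000, 0.0000, 0.0000]  mean=0.3987  Neff=4.2028  idx=[0, 0, 0, 0, 1, 1, 1, 1, 2, 2, 2, 3, 5]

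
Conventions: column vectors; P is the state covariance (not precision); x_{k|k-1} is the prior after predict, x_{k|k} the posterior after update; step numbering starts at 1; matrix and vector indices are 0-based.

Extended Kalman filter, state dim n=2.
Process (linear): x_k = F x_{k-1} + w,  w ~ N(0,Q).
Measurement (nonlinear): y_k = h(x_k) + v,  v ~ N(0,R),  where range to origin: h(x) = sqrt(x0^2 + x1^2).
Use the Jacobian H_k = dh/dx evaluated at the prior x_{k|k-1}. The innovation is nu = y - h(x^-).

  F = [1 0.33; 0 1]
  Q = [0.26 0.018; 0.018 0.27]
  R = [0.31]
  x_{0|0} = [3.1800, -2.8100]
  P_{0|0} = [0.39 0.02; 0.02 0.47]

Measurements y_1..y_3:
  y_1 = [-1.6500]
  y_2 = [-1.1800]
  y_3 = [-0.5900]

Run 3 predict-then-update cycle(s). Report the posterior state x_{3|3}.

x_post = [-0.0372, 0.3767]

step 1: x^-=[2.2527, -2.8100]  P^-=[0.7144 0.1931; 0.1931 0.7400]  H_jac=[0.6255 -0.7802]  S=[0.8515]  K=[0.3478; -0.5362]  nu=[-5.2515]  x^+=[0.4261, 0.0059]  P^+=[0.6114 0.3519; 0.3519 0.4952]
step 2: x^-=[0.4280, 0.0059]  P^-=[1.1576 0.5333; 0.5333 0.7652]  H_jac=[0.9999 0.0139]  S=[1.4823]  K=[0.7858; 0.3669]  nu=[-1.6081]  x^+=[-0.8357, -0.5841]  P^+=[0.2422 0.1059; 0.1059 0.5656]
step 3: x^-=[-1.0284, -0.5841]  P^-=[0.6337 0.3106; 0.3106 0.8356]  H_jac=[-0.8695 -0.4939]  S=[1.2596]  K=[-0.5592; -0.5420]  nu=[-1.7727]  x^+=[-0.0372, 0.3767]  P^+=[0.2398 -0.0712; -0.0712 0.4656]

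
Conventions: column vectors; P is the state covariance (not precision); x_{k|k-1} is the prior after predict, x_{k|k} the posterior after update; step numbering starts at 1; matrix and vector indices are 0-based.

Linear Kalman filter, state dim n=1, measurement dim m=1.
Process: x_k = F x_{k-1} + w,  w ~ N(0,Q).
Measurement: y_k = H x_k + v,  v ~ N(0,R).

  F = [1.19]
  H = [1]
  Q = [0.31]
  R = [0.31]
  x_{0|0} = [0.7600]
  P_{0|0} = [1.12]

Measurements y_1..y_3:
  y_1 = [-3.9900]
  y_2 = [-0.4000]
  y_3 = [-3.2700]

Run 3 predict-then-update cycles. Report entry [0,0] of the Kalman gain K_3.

K[0,0] = 0.6640

step 1: x^-=[0.9044]  P^-=[1.8960]  S=[2.2060]  K=[0.8595]  nu=[-4.8944]  x^+=[-3.3022]  P^+=[0.2664]
step 2: x^-=[-3.9296]  P^-=[0.6873]  S=[0.9973]  K=[0.6892]  nu=[3.5296]  x^+=[-1.4971]  P^+=[0.2136]
step 3: x^-=[-1.7816]  P^-=[0.6125]  S=[0.9225]  K=[0.6640]  nu=[-1.4884]  x^+=[-2.7699]  P^+=[0.2058]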